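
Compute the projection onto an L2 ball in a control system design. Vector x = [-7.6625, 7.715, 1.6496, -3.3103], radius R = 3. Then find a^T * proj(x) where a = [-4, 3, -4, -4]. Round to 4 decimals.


Step 1: Compute ||x|| (intermediates to 6 decimals).
||x|| = sqrt((-7.6625)^2 + 7.715^2 + 1.6496^2 + (-3.3103)^2) = 11.485399
Step 2: Project.
Since ||x|| > R, scale = R/||x|| = 3/11.485399 = 0.261201, proj(x) = scale * x
proj(x) = [-2.001453, 2.015166, 0.430877, -0.864654]
Step 3: Dot product.
a^T * proj(x) = -4*(-2.001453) + 3*2.015166 - 4*0.430877 - 4*(-0.864654) = 15.7864


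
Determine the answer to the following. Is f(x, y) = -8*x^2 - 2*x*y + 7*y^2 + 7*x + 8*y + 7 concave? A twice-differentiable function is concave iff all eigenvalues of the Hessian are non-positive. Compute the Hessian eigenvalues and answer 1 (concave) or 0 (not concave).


The Hessian of f(x,y) = -8*x^2 - 2*x*y + 7*y^2 + 7*x + 8*y + 7 is:
H = [[-16, -2], [-2, 14]]
Trace = -16 + 14 = -2
Determinant = -16*14 - (-2)^2 = -228
Discriminant = (-2)^2 - 4*-228 = 916.0
Eigenvalues: lambda_1 = -16.1327, lambda_2 = 14.1327
The function is not concave.

0


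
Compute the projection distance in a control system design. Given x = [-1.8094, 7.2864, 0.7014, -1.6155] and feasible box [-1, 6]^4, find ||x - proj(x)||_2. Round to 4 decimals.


Project each component onto [-1, 6].
clip(-1.8094) = -1.0, clip(7.2864) = 6.0, clip(0.7014) = 0.7014, clip(-1.6155) = -1.0
Projection = [-1.0, 6.0, 0.7014, -1.0]
Squared diffs: [0.6551, 1.6548, 0.0, 0.3788]
Distance = sqrt(2.6887) = 1.6398


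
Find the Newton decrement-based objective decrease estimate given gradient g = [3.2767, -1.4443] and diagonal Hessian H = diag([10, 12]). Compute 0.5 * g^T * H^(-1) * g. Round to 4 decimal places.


Step 1: H is diagonal, so H^(-1) * g = [0.3277, -0.1204].
Step 2: g^T H^(-1) g = sum_i g_i^2 / H_ii
  = (3.2767)^2/10 + (-1.4443)^2/12
  = 1.0737 + 0.1738 = 1.2475
Step 3: Objective decrease = 0.5 * g^T H^(-1) g = 0.6238


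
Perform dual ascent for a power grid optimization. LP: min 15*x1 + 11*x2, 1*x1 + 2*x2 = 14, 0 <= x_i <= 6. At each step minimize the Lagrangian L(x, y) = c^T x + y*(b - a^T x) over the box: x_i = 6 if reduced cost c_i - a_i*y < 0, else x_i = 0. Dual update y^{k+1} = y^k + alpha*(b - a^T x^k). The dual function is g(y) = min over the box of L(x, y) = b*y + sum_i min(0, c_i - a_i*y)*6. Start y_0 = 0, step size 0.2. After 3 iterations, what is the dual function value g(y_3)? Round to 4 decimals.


Dual ascent for LP: min 15*x1 + 11*x2, 1*x1 + 2*x2 = 14, 0 <= x_i <= 6
Step 1: y^k = 0.0, reduced costs: (15.0, 11.0)
  x^k = (0.0, 0.0), subgradient = b - a^T x = 14.0
  y^{k+1} = 0.0 + 0.2*14.0 = 2.8
Step 2: y^k = 2.8, reduced costs: (12.2, 5.4)
  x^k = (0.0, 0.0), subgradient = b - a^T x = 14.0
  y^{k+1} = 2.8 + 0.2*14.0 = 5.6
Step 3: y^k = 5.6, reduced costs: (9.4, -0.2)
  x^k = (0.0, 6.0), subgradient = b - a^T x = 2.0
  y^{k+1} = 5.6 + 0.2*2.0 = 6.0
Dual objective at y_3 = 6.0: reduced costs (9.0, -1.0), box minimizer x = (0.0, 6.0)
g(y_3) = b*y + (c1 - a1*y)*x1 + (c2 - a2*y)*x2 = 14*6.0 + 9.0*0.0 + (-1.0)*6.0 = 84.0 + 0.0 - 6.0 = 78.0


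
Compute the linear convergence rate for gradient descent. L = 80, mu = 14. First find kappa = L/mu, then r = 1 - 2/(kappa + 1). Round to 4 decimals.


Step 1: Compute the condition number.
kappa = L/mu = 80/14 = 5.7143
Step 2: Compute the convergence rate.
r = 1 - 2/(kappa + 1) = 1 - 2*mu/(L + mu) = (L - mu)/(L + mu) = 66/94 = 0.7021


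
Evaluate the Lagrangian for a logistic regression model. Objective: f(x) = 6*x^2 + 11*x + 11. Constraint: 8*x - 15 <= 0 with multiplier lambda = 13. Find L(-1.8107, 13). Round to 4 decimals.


Step 1: Evaluate f(x).
f(-1.8107) = 6*(-1.8107)^2 + 11*(-1.8107) + 11 = 10.7541
Step 2: Evaluate g(x).
g(-1.8107) = 8*-1.8107 - 15 = -29.4856
Step 3: Compute Lagrangian.
L = 10.7541 + 13*-29.4856 = -372.5587


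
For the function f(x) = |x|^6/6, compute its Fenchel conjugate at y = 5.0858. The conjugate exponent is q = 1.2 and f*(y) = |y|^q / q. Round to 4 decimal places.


The conjugate exponent q satisfies 1/p + 1/q = 1.
p = 6, so q = 6/(6 - 1) = 1.2
|y|^q = 5.0858^1.2 = 7.0409
f*(5.0858) = 7.0409 / 1.2 = 5.8675


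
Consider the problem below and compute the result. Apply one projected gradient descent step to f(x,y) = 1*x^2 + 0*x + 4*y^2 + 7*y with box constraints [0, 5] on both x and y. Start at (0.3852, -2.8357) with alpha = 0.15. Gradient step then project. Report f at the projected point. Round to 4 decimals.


Step 1: Compute gradient at (0.3852, -2.8357).
grad_x = 2*1*0.3852 + 0 = 0.7704
grad_y = 2*4*-2.8357 + 7 = -15.6856
Step 2: Gradient step.
x_raw = 0.3852 - 0.15*0.7704 = 0.2696
y_raw = -2.8357 - 0.15*-15.6856 = -0.4829
Step 3: Project onto [0, 5].
x_proj = clip(0.2696) = 0.2696
y_proj = clip(-0.4829) = 0.0
Step 4: Evaluate f.
f(0.2696, 0.0) = 0.0727


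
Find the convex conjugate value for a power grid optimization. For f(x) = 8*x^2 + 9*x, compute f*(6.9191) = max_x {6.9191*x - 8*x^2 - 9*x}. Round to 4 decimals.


f*(y) = sup_x {y*x - a*x^2 - b*x} = sup_x {(y-b)*x - a*x^2}
FOC: (y - b) - 2a*x = 0 => x* = (y - b)/(2a)
x* = (6.9191 - 9)/(2*8) = -0.1301
f*(6.9191) = (y-b)^2/(4a) = (6.9191 - 9)^2/(4*8)
= 4.3301/32 = 0.1353


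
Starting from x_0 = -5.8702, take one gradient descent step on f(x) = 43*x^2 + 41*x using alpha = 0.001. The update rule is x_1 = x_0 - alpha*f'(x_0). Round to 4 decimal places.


We compute the gradient at x_0 and apply the update.
f'(x) = 86*x + 41
f'(-5.8702) = 86*-5.8702 + 41 = -463.8372
x_1 = -5.8702 - 0.001*-463.8372 = -5.4064


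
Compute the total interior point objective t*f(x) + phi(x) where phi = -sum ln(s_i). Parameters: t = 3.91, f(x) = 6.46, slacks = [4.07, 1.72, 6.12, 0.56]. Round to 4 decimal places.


Step 1: Compute log-barrier.
ln values: [1.4036, 0.5423, 1.8116, -0.5798]
phi = -(1.4036 + 0.5423 + 1.8116 - 0.5798) = -3.1777
Step 2: Compute augmented objective.
t*f(x) = 3.91*6.46 = 25.2586
Total = 25.2586 - 3.1777 = 22.0809


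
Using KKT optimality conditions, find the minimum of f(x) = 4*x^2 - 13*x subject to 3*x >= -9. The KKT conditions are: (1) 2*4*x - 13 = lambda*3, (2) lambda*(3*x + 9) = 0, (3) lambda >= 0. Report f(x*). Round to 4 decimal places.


Step 1: Try lambda = 0 (constraint inactive).
Stationarity: 2*4*x - 13 = 0
x* = 13/(2*4) = 1.625
Check constraint: 3*1.625 = 4.875 >= -9 -- satisfied.
Step 2: Compute optimal value.
f(x*) = 4*1.625^2 - 13*1.625 = -10.5625


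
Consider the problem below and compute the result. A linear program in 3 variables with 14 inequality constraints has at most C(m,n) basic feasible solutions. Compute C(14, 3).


Each vertex corresponds to some choice of n active constraints out of m, so the number of vertices is at most C(m, n) = m! / (n!(m-n)!).
m = 14, n = 3
Numerator: 14 * 13 * 12
Denominator: 3! = 6
C(14, 3) = 364


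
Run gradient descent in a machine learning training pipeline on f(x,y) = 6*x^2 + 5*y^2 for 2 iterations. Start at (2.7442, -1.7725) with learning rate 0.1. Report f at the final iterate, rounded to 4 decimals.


Gradient descent on f(x,y) = 6*x^2 + 5*y^2.
Starting point: (2.7442, -1.7725), alpha = 0.1
Step 1: grad_x = 2*6*2.7442 = 32.9304, grad_y = 2*5*-1.7725 = -17.725
  x_1 = 2.7442 - 0.1*32.9304 = -0.5488
  y_1 = -1.7725 - 0.1*-17.725 = 0.0
Step 2: grad_x = 2*6*-0.5488 = -6.5861, grad_y = 2*5*0.0 = 0.0
  x_2 = -0.5488 - 0.1*-6.5861 = 0.1098
  y_2 = 0.0 - 0.1*0.0 = 0.0
f(0.1098, 0.0) = 6*0.1098^2 + 5*0.0^2 = 0.0723


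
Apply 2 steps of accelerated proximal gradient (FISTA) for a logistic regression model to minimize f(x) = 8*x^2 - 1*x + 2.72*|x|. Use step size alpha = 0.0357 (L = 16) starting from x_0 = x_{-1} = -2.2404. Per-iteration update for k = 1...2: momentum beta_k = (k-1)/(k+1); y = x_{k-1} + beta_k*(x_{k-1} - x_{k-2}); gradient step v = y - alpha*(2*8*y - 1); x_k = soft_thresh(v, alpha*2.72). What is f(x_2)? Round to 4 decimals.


FISTA on f(x) = 8*x^2 - 1*x + 2.72*|x|
L = 16, alpha = 0.0357
Iteration 1: beta = 0.0, y = -2.2404 + 0.0*(-2.2404 + 2.2404) = -2.2404
  grad(y) = -36.8464, v = y - alpha*grad = -0.925
  prox(v) = soft_thresh(-0.925, 0.0971) = -0.8279
Iteration 2: beta = 0.3333, y = -0.8279 + 0.3333*(-0.8279 + 2.2404) = -0.357
  grad(y) = -6.7126, v = y - alpha*grad = -0.1174
  prox(v) = soft_thresh(-0.1174, 0.0971) = -0.0203
f(x_2) = 8*(-0.0203)^2 - 1*(-0.0203) + 2.72*|-0.0203| = 0.0788


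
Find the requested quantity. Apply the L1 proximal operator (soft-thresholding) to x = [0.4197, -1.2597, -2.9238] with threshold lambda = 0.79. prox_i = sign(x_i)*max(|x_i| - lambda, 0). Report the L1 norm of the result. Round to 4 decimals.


Soft-thresholding with lambda = 0.79:
prox(0.4197) = sign(0.4197)*max(|0.4197| - 0.79, 0) = 0.0
prox(-1.2597) = sign(-1.2597)*max(|-1.2597| - 0.79, 0) = -0.4697
prox(-2.9238) = sign(-2.9238)*max(|-2.9238| - 0.79, 0) = -2.1338
prox(x) = [0.0, -0.4697, -2.1338]
||prox(x)||_1 = 0.0 + 0.4697 + 2.1338 = 2.6035


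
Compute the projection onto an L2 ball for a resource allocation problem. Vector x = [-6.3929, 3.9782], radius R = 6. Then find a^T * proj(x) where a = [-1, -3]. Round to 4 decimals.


Step 1: Compute ||x|| (intermediates to 6 decimals).
||x|| = sqrt((-6.3929)^2 + 3.9782^2) = 7.529625
Step 2: Project.
Since ||x|| > R, scale = R/||x|| = 6/7.529625 = 0.796852, proj(x) = scale * x
proj(x) = [-5.094195, 3.170037]
Step 3: Dot product.
a^T * proj(x) = -1*(-5.094195) - 3*3.170037 = -4.4159


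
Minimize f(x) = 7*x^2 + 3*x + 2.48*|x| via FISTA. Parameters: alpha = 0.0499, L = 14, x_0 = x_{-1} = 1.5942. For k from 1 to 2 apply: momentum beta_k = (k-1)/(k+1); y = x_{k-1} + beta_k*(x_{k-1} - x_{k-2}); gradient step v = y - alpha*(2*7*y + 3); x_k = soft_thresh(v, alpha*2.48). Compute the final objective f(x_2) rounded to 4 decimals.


FISTA on f(x) = 7*x^2 + 3*x + 2.48*|x|
L = 14, alpha = 0.0499
Iteration 1: beta = 0.0, y = 1.5942 + 0.0*(1.5942 - 1.5942) = 1.5942
  grad(y) = 25.3188, v = y - alpha*grad = 0.3308
  prox(v) = soft_thresh(0.3308, 0.1238) = 0.207
Iteration 2: beta = 0.3333, y = 0.207 + 0.3333*(0.207 - 1.5942) = -0.2553
  grad(y) = -0.5749, v = y - alpha*grad = -0.2267
  prox(v) = soft_thresh(-0.2267, 0.1238) = -0.1029
f(x_2) = 7*(-0.1029)^2 + 3*(-0.1029) + 2.48*|-0.1029| = 0.0206


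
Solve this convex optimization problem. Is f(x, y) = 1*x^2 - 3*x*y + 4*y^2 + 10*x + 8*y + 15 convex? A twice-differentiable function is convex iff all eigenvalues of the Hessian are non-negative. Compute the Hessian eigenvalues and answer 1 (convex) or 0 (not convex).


The Hessian of f(x,y) = 1*x^2 - 3*x*y + 4*y^2 + 10*x + 8*y + 15 is:
H = [[2, -3], [-3, 8]]
Trace = 2 + 8 = 10
Determinant = 2*8 - (-3)^2 = 7
Discriminant = (10)^2 - 4*7 = 72.0
Eigenvalues: lambda_1 = 0.7574, lambda_2 = 9.2426
The function is convex.

1


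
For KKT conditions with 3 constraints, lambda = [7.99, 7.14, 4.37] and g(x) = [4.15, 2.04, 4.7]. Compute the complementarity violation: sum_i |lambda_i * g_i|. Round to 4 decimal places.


KKT complementary slackness check:
lambda_1 * g_1 = 7.99 * 4.15 = 33.1585
lambda_2 * g_2 = 7.14 * 2.04 = 14.5656
lambda_3 * g_3 = 4.37 * 4.7 = 20.539
Total violation = 33.1585 + 14.5656 + 20.539 = 68.2631


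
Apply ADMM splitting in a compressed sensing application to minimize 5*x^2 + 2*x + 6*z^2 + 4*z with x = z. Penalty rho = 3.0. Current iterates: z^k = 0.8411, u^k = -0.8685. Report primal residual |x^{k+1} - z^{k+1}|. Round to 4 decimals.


ADMM iteration with rho = 3.0, z^k = 0.8411, u^k = -0.8685
Step 1: x-update.
Minimize 5*x^2 + 2*x + (3.0/2)*(x - 0.8411 - 0.8685)^2
FOC: (2*5 + 3.0)*x = -2 + 3.0*(0.8411 + 0.8685)
x^{k+1} = 0.2407
Step 2: z-update.
Minimize 6*z^2 + 4*z + (3.0/2)*(0.2407 - z - 0.8685)^2
FOC: (2*6 + 3.0)*z = -4 + 3.0*(0.2407 - 0.8685)
z^{k+1} = -0.3922
Step 3: u-update.
u^{k+1} = -0.8685 + 0.2407 + 0.3922 = -0.2356
Step 4: Primal residual = |0.2407 + 0.3922| = 0.6329


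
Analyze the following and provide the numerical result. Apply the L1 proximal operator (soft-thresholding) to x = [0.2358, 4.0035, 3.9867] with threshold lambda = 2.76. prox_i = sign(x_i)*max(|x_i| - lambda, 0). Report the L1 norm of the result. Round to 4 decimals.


Soft-thresholding with lambda = 2.76:
prox(0.2358) = sign(0.2358)*max(|0.2358| - 2.76, 0) = 0.0
prox(4.0035) = sign(4.0035)*max(|4.0035| - 2.76, 0) = 1.2435
prox(3.9867) = sign(3.9867)*max(|3.9867| - 2.76, 0) = 1.2267
prox(x) = [0.0, 1.2435, 1.2267]
||prox(x)||_1 = 0.0 + 1.2435 + 1.2267 = 2.4702


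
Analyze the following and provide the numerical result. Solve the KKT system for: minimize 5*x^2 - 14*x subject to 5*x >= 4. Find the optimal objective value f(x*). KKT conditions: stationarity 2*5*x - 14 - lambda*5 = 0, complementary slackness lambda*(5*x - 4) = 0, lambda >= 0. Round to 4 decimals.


Step 1: Try lambda = 0 (constraint inactive).
Stationarity: 2*5*x - 14 = 0
x* = 14/(2*5) = 1.4
Check constraint: 5*1.4 = 7.0 >= 4 -- satisfied.
Step 2: Compute optimal value.
f(x*) = 5*1.4^2 - 14*1.4 = -9.8


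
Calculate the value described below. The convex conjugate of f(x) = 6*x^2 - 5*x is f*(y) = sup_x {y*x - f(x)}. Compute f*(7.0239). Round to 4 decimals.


f*(y) = sup_x {y*x - a*x^2 - b*x} = sup_x {(y-b)*x - a*x^2}
FOC: (y - b) - 2a*x = 0 => x* = (y - b)/(2a)
x* = (7.0239 + 5)/(2*6) = 1.002
f*(7.0239) = (y-b)^2/(4a) = (7.0239 + 5)^2/(4*6)
= 144.5742/24 = 6.0239


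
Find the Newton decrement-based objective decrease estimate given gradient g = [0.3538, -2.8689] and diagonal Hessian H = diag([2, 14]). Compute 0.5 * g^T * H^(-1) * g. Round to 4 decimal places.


Step 1: H is diagonal, so H^(-1) * g = [0.1769, -0.2049].
Step 2: g^T H^(-1) g = sum_i g_i^2 / H_ii
  = (0.3538)^2/2 + (-2.8689)^2/14
  = 0.0626 + 0.5879 = 0.6505
Step 3: Objective decrease = 0.5 * g^T H^(-1) g = 0.3252


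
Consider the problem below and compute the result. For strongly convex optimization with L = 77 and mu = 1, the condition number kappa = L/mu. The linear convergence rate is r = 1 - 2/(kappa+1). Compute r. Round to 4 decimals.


Step 1: Compute the condition number.
kappa = L/mu = 77/1 = 77.0
Step 2: Compute the convergence rate.
r = 1 - 2/(kappa + 1) = 1 - 2*mu/(L + mu) = (L - mu)/(L + mu) = 76/78 = 0.9744


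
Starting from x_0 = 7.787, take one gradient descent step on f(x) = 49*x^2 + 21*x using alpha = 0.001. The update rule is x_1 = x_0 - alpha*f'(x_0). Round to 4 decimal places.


We compute the gradient at x_0 and apply the update.
f'(x) = 98*x + 21
f'(7.787) = 98*7.787 + 21 = 784.126
x_1 = 7.787 - 0.001*784.126 = 7.0029


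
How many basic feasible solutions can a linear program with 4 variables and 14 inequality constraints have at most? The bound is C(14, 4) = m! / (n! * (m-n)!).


Each vertex corresponds to some choice of n active constraints out of m, so the number of vertices is at most C(m, n) = m! / (n!(m-n)!).
m = 14, n = 4
Numerator: 14 * 13 * 12 * 11
Denominator: 4! = 24
C(14, 4) = 1001


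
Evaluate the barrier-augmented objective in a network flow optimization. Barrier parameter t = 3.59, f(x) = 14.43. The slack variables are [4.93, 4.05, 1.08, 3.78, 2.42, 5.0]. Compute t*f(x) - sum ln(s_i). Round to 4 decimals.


Step 1: Compute log-barrier.
ln values: [1.5953, 1.3987, 0.077, 1.3297, 0.8838, 1.6094]
phi = -(1.5953 + 1.3987 + 0.077 + 1.3297 + 0.8838 + 1.6094) = -6.8939
Step 2: Compute augmented objective.
t*f(x) = 3.59*14.43 = 51.8037
Total = 51.8037 - 6.8939 = 44.9098


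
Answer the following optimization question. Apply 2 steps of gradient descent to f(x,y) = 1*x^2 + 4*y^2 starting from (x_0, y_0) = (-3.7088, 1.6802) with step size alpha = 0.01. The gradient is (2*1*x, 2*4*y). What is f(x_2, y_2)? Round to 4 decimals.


Gradient descent on f(x,y) = 1*x^2 + 4*y^2.
Starting point: (-3.7088, 1.6802), alpha = 0.01
Step 1: grad_x = 2*1*-3.7088 = -7.4176, grad_y = 2*4*1.6802 = 13.4416
  x_1 = -3.7088 - 0.01*-7.4176 = -3.6346
  y_1 = 1.6802 - 0.01*13.4416 = 1.5458
Step 2: grad_x = 2*1*-3.6346 = -7.2692, grad_y = 2*4*1.5458 = 12.3663
  x_2 = -3.6346 - 0.01*-7.2692 = -3.5619
  y_2 = 1.5458 - 0.01*12.3663 = 1.4221
f(-3.5619, 1.4221) = 1*(-3.5619)^2 + 4*1.4221^2 = 20.7771


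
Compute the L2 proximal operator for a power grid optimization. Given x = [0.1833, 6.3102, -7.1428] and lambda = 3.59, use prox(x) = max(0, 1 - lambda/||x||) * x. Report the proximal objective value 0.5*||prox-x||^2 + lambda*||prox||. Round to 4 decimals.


Step 1: Compute ||x||.
||x|| = 9.5327
Step 2: Compute scaling factor.
scale = max(0, 1 - 3.59/9.5327) = 0.6234
Step 3: prox(x) = [0.1143, 3.9338, -4.4528]
||prox(x)|| = 5.9427
Step 4: Proximal objective.
0.5*||prox-x||^2 = 6.4441
lambda*||prox|| = 21.3343
Total = 27.7782


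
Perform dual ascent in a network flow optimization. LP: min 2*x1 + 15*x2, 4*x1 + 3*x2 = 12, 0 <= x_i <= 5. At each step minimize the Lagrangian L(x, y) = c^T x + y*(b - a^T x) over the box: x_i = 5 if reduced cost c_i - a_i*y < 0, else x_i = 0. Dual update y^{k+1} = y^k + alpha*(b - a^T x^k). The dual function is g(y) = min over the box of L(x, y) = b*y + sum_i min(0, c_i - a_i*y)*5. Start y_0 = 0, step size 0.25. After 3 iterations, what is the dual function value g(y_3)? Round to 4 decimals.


Dual ascent for LP: min 2*x1 + 15*x2, 4*x1 + 3*x2 = 12, 0 <= x_i <= 5
Step 1: y^k = 0.0, reduced costs: (2.0, 15.0)
  x^k = (0.0, 0.0), subgradient = b - a^T x = 12.0
  y^{k+1} = 0.0 + 0.25*12.0 = 3.0
Step 2: y^k = 3.0, reduced costs: (-10.0, 6.0)
  x^k = (5.0, 0.0), subgradient = b - a^T x = -8.0
  y^{k+1} = 3.0 + 0.25*-8.0 = 1.0
Step 3: y^k = 1.0, reduced costs: (-2.0, 12.0)
  x^k = (5.0, 0.0), subgradient = b - a^T x = -8.0
  y^{k+1} = 1.0 + 0.25*-8.0 = -1.0
Dual objective at y_3 = -1.0: reduced costs (6.0, 18.0), box minimizer x = (0.0, 0.0)
g(y_3) = b*y + (c1 - a1*y)*x1 + (c2 - a2*y)*x2 = 12*(-1.0) + 6.0*0.0 + 18.0*0.0 = -12.0 + 0.0 + 0.0 = -12.0


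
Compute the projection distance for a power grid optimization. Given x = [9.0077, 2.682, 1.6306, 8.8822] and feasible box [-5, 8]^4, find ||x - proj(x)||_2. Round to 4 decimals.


Project each component onto [-5, 8].
clip(9.0077) = 8.0, clip(2.682) = 2.682, clip(1.6306) = 1.6306, clip(8.8822) = 8.0
Projection = [8.0, 2.682, 1.6306, 8.0]
Squared diffs: [1.0155, 0.0, 0.0, 0.7783]
Distance = sqrt(1.7938) = 1.3393


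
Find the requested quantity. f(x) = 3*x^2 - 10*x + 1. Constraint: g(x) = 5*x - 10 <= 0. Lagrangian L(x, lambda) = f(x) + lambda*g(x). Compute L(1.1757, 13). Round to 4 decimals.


Step 1: Evaluate f(x).
f(1.1757) = 3*1.1757^2 - 10*1.1757 + 1 = -6.6102
Step 2: Evaluate g(x).
g(1.1757) = 5*1.1757 - 10 = -4.1215
Step 3: Compute Lagrangian.
L = -6.6102 + 13*-4.1215 = -60.1897


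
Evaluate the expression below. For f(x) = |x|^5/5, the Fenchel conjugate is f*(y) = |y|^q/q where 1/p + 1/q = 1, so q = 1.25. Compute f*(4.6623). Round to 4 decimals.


The conjugate exponent q satisfies 1/p + 1/q = 1.
p = 5, so q = 5/(5 - 1) = 1.25
|y|^q = 4.6623^1.25 = 6.8509
f*(4.6623) = 6.8509 / 1.25 = 5.4808


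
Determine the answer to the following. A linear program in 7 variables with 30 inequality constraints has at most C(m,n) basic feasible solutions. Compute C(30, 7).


Each vertex corresponds to some choice of n active constraints out of m, so the number of vertices is at most C(m, n) = m! / (n!(m-n)!).
m = 30, n = 7
Numerator: 30 * 29 * 28 * 27 * 26 * 25 * 24
Denominator: 7! = 5040
C(30, 7) = 2035800


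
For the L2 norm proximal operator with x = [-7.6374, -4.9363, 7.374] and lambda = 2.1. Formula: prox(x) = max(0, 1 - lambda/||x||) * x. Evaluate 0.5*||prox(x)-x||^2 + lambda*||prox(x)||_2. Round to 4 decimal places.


Step 1: Compute ||x||.
||x|| = 11.7078
Step 2: Compute scaling factor.
scale = max(0, 1 - 2.1/11.7078) = 0.8206
Step 3: prox(x) = [-6.2675, -4.0509, 6.0513]
||prox(x)|| = 9.6078
Step 4: Proximal objective.
0.5*||prox-x||^2 = 2.205
lambda*||prox|| = 20.1764
Total = 22.3814


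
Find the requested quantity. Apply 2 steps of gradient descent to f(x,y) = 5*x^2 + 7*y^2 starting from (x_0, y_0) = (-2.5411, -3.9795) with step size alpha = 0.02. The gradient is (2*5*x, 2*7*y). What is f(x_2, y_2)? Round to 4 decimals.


Gradient descent on f(x,y) = 5*x^2 + 7*y^2.
Starting point: (-2.5411, -3.9795), alpha = 0.02
Step 1: grad_x = 2*5*-2.5411 = -25.411, grad_y = 2*7*-3.9795 = -55.713
  x_1 = -2.5411 - 0.02*-25.411 = -2.0329
  y_1 = -3.9795 - 0.02*-55.713 = -2.8652
Step 2: grad_x = 2*5*-2.0329 = -20.3288, grad_y = 2*7*-2.8652 = -40.1134
  x_2 = -2.0329 - 0.02*-20.3288 = -1.6263
  y_2 = -2.8652 - 0.02*-40.1134 = -2.063
f(-1.6263, -2.063) = 5*(-1.6263)^2 + 7*(-2.063)^2 = 43.0153


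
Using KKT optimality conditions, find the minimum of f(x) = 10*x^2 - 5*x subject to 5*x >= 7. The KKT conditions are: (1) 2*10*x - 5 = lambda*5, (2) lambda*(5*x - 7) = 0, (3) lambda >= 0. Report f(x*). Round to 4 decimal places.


Step 1: Try lambda = 0 (constraint inactive).
x_unc = 5/(2*10) = 0.25
Check: 5*0.25 = 1.25 < 7 -- violated!
Step 2: Constraint must be active: 5*x = 7
x* = 7/5 = 1.4
lambda = (2*10*1.4 - 5)/5 = 4.6
Step 3: Compute optimal value.
f(x*) = 10*1.4^2 - 5*1.4 = 12.6


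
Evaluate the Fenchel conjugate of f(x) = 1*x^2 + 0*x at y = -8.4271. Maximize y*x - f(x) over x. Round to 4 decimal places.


f*(y) = sup_x {y*x - a*x^2 - b*x} = sup_x {(y-b)*x - a*x^2}
FOC: (y - b) - 2a*x = 0 => x* = (y - b)/(2a)
x* = (-8.4271 - 0)/(2*1) = -4.2136
f*(-8.4271) = (y-b)^2/(4a) = (-8.4271 - 0)^2/(4*1)
= 71.016/4 = 17.754


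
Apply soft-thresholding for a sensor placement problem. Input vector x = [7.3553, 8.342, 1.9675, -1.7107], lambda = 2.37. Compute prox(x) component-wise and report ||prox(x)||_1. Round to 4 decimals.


Soft-thresholding with lambda = 2.37:
prox(7.3553) = sign(7.3553)*max(|7.3553| - 2.37, 0) = 4.9853
prox(8.342) = sign(8.342)*max(|8.342| - 2.37, 0) = 5.972
prox(1.9675) = sign(1.9675)*max(|1.9675| - 2.37, 0) = 0.0
prox(-1.7107) = sign(-1.7107)*max(|-1.7107| - 2.37, 0) = 0.0
prox(x) = [4.9853, 5.972, 0.0, 0.0]
||prox(x)||_1 = 4.9853 + 5.972 + 0.0 + 0.0 = 10.9573


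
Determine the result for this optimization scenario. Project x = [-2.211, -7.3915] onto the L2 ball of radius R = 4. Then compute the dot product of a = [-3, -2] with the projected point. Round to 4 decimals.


Step 1: Compute ||x|| (intermediates to 6 decimals).
||x|| = sqrt((-2.211)^2 + (-7.3915)^2) = 7.715102
Step 2: Project.
Since ||x|| > R, scale = R/||x|| = 4/7.715102 = 0.518464, proj(x) = scale * x
proj(x) = [-1.146324, -3.832227]
Step 3: Dot product.
a^T * proj(x) = -3*(-1.146324) - 2*(-3.832227) = 11.1034


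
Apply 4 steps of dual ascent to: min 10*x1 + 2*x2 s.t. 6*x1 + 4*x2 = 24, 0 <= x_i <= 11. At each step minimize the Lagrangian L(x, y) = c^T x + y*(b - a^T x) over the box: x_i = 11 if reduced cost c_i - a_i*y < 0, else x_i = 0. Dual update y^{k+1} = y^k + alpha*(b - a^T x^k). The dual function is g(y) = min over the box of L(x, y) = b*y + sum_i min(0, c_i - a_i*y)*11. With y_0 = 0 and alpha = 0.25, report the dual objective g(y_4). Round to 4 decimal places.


Dual ascent for LP: min 10*x1 + 2*x2, 6*x1 + 4*x2 = 24, 0 <= x_i <= 11
Step 1: y^k = 0.0, reduced costs: (10.0, 2.0)
  x^k = (0.0, 0.0), subgradient = b - a^T x = 24.0
  y^{k+1} = 0.0 + 0.25*24.0 = 6.0
Step 2: y^k = 6.0, reduced costs: (-26.0, -22.0)
  x^k = (11.0, 11.0), subgradient = b - a^T x = -86.0
  y^{k+1} = 6.0 + 0.25*-86.0 = -15.5
Step 3: y^k = -15.5, reduced costs: (103.0, 64.0)
  x^k = (0.0, 0.0), subgradient = b - a^T x = 24.0
  y^{k+1} = -15.5 + 0.25*24.0 = -9.5
Step 4: y^k = -9.5, reduced costs: (67.0, 40.0)
  x^k = (0.0, 0.0), subgradient = b - a^T x = 24.0
  y^{k+1} = -9.5 + 0.25*24.0 = -3.5
Dual objective at y_4 = -3.5: reduced costs (31.0, 16.0), box minimizer x = (0.0, 0.0)
g(y_4) = b*y + (c1 - a1*y)*x1 + (c2 - a2*y)*x2 = 24*(-3.5) + 31.0*0.0 + 16.0*0.0 = -84.0 + 0.0 + 0.0 = -84.0


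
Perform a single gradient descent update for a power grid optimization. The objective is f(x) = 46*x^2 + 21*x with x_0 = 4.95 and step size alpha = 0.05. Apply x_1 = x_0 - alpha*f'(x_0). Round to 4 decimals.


We compute the gradient at x_0 and apply the update.
f'(x) = 92*x + 21
f'(4.95) = 92*4.95 + 21 = 476.4
x_1 = 4.95 - 0.05*476.4 = -18.87


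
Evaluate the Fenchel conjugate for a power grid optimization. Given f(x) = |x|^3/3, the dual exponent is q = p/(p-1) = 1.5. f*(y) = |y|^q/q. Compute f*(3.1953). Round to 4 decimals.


The conjugate exponent q satisfies 1/p + 1/q = 1.
p = 3, so q = 3/(3 - 1) = 1.5
|y|^q = 3.1953^1.5 = 5.7117
f*(3.1953) = 5.7117 / 1.5 = 3.8078


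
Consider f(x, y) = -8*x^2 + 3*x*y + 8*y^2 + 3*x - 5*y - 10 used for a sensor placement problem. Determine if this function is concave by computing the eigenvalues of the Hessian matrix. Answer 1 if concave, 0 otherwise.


The Hessian of f(x,y) = -8*x^2 + 3*x*y + 8*y^2 + 3*x - 5*y - 10 is:
H = [[-16, 3], [3, 16]]
Trace = -16 + 16 = 0
Determinant = -16*16 - (3)^2 = -265
Discriminant = (0)^2 - 4*-265 = 1060.0
Eigenvalues: lambda_1 = -16.2788, lambda_2 = 16.2788
The function is not concave.

0


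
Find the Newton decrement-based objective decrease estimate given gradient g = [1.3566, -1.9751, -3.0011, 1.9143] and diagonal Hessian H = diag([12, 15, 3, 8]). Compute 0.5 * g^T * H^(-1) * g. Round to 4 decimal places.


Step 1: H is diagonal, so H^(-1) * g = [0.1131, -0.1317, -1.0004, 0.2393].
Step 2: g^T H^(-1) g = sum_i g_i^2 / H_ii
  = (1.3566)^2/12 + (-1.9751)^2/15 + (-3.0011)^2/3 + (1.9143)^2/8
  = 0.1534 + 0.2601 + 3.0022 + 0.4581 = 3.8737
Step 3: Objective decrease = 0.5 * g^T H^(-1) g = 1.9369


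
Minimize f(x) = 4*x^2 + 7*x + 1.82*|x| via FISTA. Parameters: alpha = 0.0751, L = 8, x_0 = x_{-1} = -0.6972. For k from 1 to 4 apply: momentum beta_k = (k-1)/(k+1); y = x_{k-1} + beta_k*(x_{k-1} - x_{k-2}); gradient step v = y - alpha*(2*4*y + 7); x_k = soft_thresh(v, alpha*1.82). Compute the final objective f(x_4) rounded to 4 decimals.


FISTA on f(x) = 4*x^2 + 7*x + 1.82*|x|
L = 8, alpha = 0.0751
Iteration 1: beta = 0.0, y = -0.6972 + 0.0*(-0.6972 + 0.6972) = -0.6972
  grad(y) = 1.4224, v = y - alpha*grad = -0.804
  prox(v) = soft_thresh(-0.804, 0.1367) = -0.6673
Iteration 2: beta = 0.3333, y = -0.6673 + 0.3333*(-0.6673 + 0.6972) = -0.6574
  grad(y) = 1.7409, v = y - alpha*grad = -0.7881
  prox(v) = soft_thresh(-0.7881, 0.1367) = -0.6514
Iteration 3: beta = 0.5, y = -0.6514 + 0.5*(-0.6514 + 0.6673) = -0.6435
  grad(y) = 1.852, v = y - alpha*grad = -0.7826
  prox(v) = soft_thresh(-0.7826, 0.1367) = -0.6459
Iteration 4: beta = 0.6, y = -0.6459 + 0.6*(-0.6459 + 0.6514) = -0.6426
  grad(y) = 1.8594, v = y - alpha*grad = -0.7822
  prox(v) = soft_thresh(-0.7822, 0.1367) = -0.6455
f(x_4) = 4*(-0.6455)^2 + 7*(-0.6455) + 1.82*|-0.6455| = -1.677


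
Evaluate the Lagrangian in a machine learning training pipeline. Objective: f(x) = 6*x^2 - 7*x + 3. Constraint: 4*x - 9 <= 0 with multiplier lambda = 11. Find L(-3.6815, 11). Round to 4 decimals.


Step 1: Evaluate f(x).
f(-3.6815) = 6*(-3.6815)^2 - 7*(-3.6815) + 3 = 110.0912
Step 2: Evaluate g(x).
g(-3.6815) = 4*-3.6815 - 9 = -23.726
Step 3: Compute Lagrangian.
L = 110.0912 + 11*-23.726 = -150.8948


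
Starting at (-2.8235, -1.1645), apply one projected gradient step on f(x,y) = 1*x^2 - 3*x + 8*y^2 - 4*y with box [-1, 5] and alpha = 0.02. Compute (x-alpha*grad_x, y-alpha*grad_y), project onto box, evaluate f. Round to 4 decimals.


Step 1: Compute gradient at (-2.8235, -1.1645).
grad_x = 2*1*-2.8235 - 3 = -8.647
grad_y = 2*8*-1.1645 - 4 = -22.632
Step 2: Gradient step.
x_raw = -2.8235 - 0.02*-8.647 = -2.6506
y_raw = -1.1645 - 0.02*-22.632 = -0.7119
Step 3: Project onto [-1, 5].
x_proj = clip(-2.6506) = -1.0
y_proj = clip(-0.7119) = -0.7119
Step 4: Evaluate f.
f(-1.0, -0.7119) = 10.9014


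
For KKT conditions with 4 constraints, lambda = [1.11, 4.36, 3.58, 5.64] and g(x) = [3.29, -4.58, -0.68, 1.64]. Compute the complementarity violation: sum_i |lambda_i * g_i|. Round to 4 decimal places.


KKT complementary slackness check:
lambda_1 * g_1 = 1.11 * 3.29 = 3.6519
lambda_2 * g_2 = 4.36 * -4.58 = -19.9688
lambda_3 * g_3 = 3.58 * -0.68 = -2.4344
lambda_4 * g_4 = 5.64 * 1.64 = 9.2496
Total violation = 3.6519 + 19.9688 + 2.4344 + 9.2496 = 35.3047


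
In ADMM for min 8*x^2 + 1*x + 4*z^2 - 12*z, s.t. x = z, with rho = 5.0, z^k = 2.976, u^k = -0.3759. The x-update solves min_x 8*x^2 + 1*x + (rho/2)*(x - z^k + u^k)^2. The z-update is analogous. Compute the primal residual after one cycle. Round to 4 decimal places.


ADMM iteration with rho = 5.0, z^k = 2.976, u^k = -0.3759
Step 1: x-update.
Minimize 8*x^2 + 1*x + (5.0/2)*(x - 2.976 - 0.3759)^2
FOC: (2*8 + 5.0)*x = -1 + 5.0*(2.976 + 0.3759)
x^{k+1} = 0.7505
Step 2: z-update.
Minimize 4*z^2 - 12*z + (5.0/2)*(0.7505 - z - 0.3759)^2
FOC: (2*4 + 5.0)*z = 12 + 5.0*(0.7505 - 0.3759)
z^{k+1} = 1.0671
Step 3: u-update.
u^{k+1} = -0.3759 + 0.7505 - 1.0671 = -0.6926
Step 4: Primal residual = |0.7505 - 1.0671| = 0.3167


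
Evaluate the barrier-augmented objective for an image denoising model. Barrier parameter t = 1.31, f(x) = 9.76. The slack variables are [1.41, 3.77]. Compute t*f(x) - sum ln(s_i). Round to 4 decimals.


Step 1: Compute log-barrier.
ln values: [0.3436, 1.3271]
phi = -(0.3436 + 1.3271) = -1.6707
Step 2: Compute augmented objective.
t*f(x) = 1.31*9.76 = 12.7856
Total = 12.7856 - 1.6707 = 11.1149


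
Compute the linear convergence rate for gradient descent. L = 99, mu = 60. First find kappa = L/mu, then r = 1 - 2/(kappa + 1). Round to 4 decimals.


Step 1: Compute the condition number.
kappa = L/mu = 99/60 = 1.65
Step 2: Compute the convergence rate.
r = 1 - 2/(kappa + 1) = 1 - 2*mu/(L + mu) = (L - mu)/(L + mu) = 39/159 = 0.2453


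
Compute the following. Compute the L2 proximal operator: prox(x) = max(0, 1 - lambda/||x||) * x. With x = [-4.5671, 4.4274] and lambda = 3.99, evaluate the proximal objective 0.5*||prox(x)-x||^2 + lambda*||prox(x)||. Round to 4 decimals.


Step 1: Compute ||x||.
||x|| = 6.3608
Step 2: Compute scaling factor.
scale = max(0, 1 - 3.99/6.3608) = 0.3727
Step 3: prox(x) = [-1.7023, 1.6502]
||prox(x)|| = 2.3708
Step 4: Proximal objective.
0.5*||prox-x||^2 = 7.9601
lambda*||prox|| = 9.4595
Total = 17.4197


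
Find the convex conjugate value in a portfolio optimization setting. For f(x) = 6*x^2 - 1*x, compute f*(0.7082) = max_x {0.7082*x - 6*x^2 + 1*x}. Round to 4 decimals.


f*(y) = sup_x {y*x - a*x^2 - b*x} = sup_x {(y-b)*x - a*x^2}
FOC: (y - b) - 2a*x = 0 => x* = (y - b)/(2a)
x* = (0.7082 + 1)/(2*6) = 0.1424
f*(0.7082) = (y-b)^2/(4a) = (0.7082 + 1)^2/(4*6)
= 2.9179/24 = 0.1216


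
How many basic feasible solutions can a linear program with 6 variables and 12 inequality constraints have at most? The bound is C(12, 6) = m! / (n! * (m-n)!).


Each vertex corresponds to some choice of n active constraints out of m, so the number of vertices is at most C(m, n) = m! / (n!(m-n)!).
m = 12, n = 6
Numerator: 12 * 11 * 10 * 9 * 8 * 7
Denominator: 6! = 720
C(12, 6) = 924


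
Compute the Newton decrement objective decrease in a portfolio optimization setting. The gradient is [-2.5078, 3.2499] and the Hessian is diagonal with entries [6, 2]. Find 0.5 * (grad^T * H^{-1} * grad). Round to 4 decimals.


Step 1: H is diagonal, so H^(-1) * g = [-0.418, 1.625].
Step 2: g^T H^(-1) g = sum_i g_i^2 / H_ii
  = (-2.5078)^2/6 + (3.2499)^2/2
  = 1.0482 + 5.2809 = 6.3291
Step 3: Objective decrease = 0.5 * g^T H^(-1) g = 3.1646


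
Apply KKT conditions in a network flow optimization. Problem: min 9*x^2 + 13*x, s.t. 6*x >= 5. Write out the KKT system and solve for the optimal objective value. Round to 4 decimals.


Step 1: Try lambda = 0 (constraint inactive).
x_unc = -13/(2*9) = -0.7222
Check: 6*-0.7222 = -4.3332 < 5 -- violated!
Step 2: Constraint must be active: 6*x = 5
x* = 5/6 = 0.8333 (rounded; the exact value 5/6 is used below)
lambda = (2*9*(5/6) + 13)/6 = 4.6667
Step 3: Compute optimal value.
f(x*) = 9*(5/6)^2 + 13*(5/6) = 17.0833


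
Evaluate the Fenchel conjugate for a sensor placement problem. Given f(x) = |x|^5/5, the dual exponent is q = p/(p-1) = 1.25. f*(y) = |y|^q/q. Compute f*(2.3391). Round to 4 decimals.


The conjugate exponent q satisfies 1/p + 1/q = 1.
p = 5, so q = 5/(5 - 1) = 1.25
|y|^q = 2.3391^1.25 = 2.8928
f*(2.3391) = 2.8928 / 1.25 = 2.3142


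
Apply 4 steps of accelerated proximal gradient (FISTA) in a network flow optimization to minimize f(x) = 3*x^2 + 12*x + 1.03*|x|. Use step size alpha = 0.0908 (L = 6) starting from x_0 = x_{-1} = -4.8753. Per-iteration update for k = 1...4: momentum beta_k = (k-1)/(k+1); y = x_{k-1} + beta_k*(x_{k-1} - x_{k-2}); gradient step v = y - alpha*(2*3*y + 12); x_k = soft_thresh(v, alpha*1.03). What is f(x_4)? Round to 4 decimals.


FISTA on f(x) = 3*x^2 + 12*x + 1.03*|x|
L = 6, alpha = 0.0908
Iteration 1: beta = 0.0, y = -4.8753 + 0.0*(-4.8753 + 4.8753) = -4.8753
  grad(y) = -17.2518, v = y - alpha*grad = -3.3088
  prox(v) = soft_thresh(-3.3088, 0.0935) = -3.2153
Iteration 2: beta = 0.3333, y = -3.2153 + 0.3333*(-3.2153 + 4.8753) = -2.662
  grad(y) = -3.9719, v = y - alpha*grad = -2.3013
  prox(v) = soft_thresh(-2.3013, 0.0935) = -2.2078
Iteration 3: beta = 0.5, y = -2.2078 + 0.5*(-2.2078 + 3.2153) = -1.7041
  grad(y) = 1.7756, v = y - alpha*grad = -1.8653
  prox(v) = soft_thresh(-1.8653, 0.0935) = -1.7718
Iteration 4: beta = 0.6, y = -1.7718 + 0.6*(-1.7718 + 2.2078) = -1.5101
  grad(y) = 2.9392, v = y - alpha*grad = -1.777
  prox(v) = soft_thresh(-1.777, 0.0935) = -1.6835
f(x_4) = 3*(-1.6835)^2 + 12*(-1.6835) + 1.03*|-1.6835| = -9.9655


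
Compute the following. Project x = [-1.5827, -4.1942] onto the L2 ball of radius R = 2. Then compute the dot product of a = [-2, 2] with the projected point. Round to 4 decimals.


Step 1: Compute ||x|| (intermediates to 6 decimals).
||x|| = sqrt((-1.5827)^2 + (-4.1942)^2) = 4.482884
Step 2: Project.
Since ||x|| > R, scale = R/||x|| = 2/4.482884 = 0.446141, proj(x) = scale * x
proj(x) = [-0.706107, -1.871205]
Step 3: Dot product.
a^T * proj(x) = -2*(-0.706107) + 2*(-1.871205) = -2.3302


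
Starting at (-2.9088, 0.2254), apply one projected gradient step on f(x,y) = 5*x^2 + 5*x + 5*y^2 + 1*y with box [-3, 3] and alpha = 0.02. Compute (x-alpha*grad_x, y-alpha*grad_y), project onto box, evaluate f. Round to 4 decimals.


Step 1: Compute gradient at (-2.9088, 0.2254).
grad_x = 2*5*-2.9088 + 5 = -24.088
grad_y = 2*5*0.2254 + 1 = 3.254
Step 2: Gradient step.
x_raw = -2.9088 - 0.02*-24.088 = -2.427
y_raw = 0.2254 - 0.02*3.254 = 0.1603
Step 3: Project onto [-3, 3].
x_proj = clip(-2.427) = -2.427
y_proj = clip(0.1603) = 0.1603
Step 4: Evaluate f.
f(-2.427, 0.1603) = 17.6062


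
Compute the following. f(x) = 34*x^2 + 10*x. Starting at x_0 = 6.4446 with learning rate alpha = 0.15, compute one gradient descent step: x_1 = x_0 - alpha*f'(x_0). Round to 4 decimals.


We compute the gradient at x_0 and apply the update.
f'(x) = 68*x + 10
f'(6.4446) = 68*6.4446 + 10 = 448.2328
x_1 = 6.4446 - 0.15*448.2328 = -60.7903


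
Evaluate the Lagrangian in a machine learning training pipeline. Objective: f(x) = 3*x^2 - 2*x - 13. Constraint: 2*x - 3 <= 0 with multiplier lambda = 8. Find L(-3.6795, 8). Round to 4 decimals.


Step 1: Evaluate f(x).
f(-3.6795) = 3*(-3.6795)^2 - 2*(-3.6795) - 13 = 34.9752
Step 2: Evaluate g(x).
g(-3.6795) = 2*-3.6795 - 3 = -10.359
Step 3: Compute Lagrangian.
L = 34.9752 + 8*-10.359 = -47.8968


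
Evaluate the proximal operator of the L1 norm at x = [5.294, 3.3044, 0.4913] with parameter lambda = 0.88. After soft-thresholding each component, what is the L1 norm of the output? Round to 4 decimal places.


Soft-thresholding with lambda = 0.88:
prox(5.294) = sign(5.294)*max(|5.294| - 0.88, 0) = 4.414
prox(3.3044) = sign(3.3044)*max(|3.3044| - 0.88, 0) = 2.4244
prox(0.4913) = sign(0.4913)*max(|0.4913| - 0.88, 0) = 0.0
prox(x) = [4.414, 2.4244, 0.0]
||prox(x)||_1 = 4.414 + 2.4244 + 0.0 = 6.8384


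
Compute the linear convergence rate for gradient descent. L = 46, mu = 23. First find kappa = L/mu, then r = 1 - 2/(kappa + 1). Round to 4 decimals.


Step 1: Compute the condition number.
kappa = L/mu = 46/23 = 2.0
Step 2: Compute the convergence rate.
r = 1 - 2/(kappa + 1) = 1 - 2*mu/(L + mu) = (L - mu)/(L + mu) = 23/69 = 0.3333


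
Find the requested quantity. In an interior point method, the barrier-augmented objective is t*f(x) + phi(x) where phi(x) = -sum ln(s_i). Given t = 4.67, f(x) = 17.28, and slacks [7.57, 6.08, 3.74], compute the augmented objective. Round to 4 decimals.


Step 1: Compute log-barrier.
ln values: [2.0242, 1.805, 1.3191]
phi = -(2.0242 + 1.805 + 1.3191) = -5.1483
Step 2: Compute augmented objective.
t*f(x) = 4.67*17.28 = 80.6976
Total = 80.6976 - 5.1483 = 75.5493


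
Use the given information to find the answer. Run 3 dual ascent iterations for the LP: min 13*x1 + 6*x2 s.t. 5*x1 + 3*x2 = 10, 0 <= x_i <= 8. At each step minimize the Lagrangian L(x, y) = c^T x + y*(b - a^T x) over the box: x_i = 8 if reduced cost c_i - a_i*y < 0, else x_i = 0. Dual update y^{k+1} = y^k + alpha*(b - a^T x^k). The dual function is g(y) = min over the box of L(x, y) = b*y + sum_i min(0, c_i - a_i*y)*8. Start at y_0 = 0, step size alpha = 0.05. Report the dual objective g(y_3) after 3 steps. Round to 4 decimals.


Dual ascent for LP: min 13*x1 + 6*x2, 5*x1 + 3*x2 = 10, 0 <= x_i <= 8
Step 1: y^k = 0.0, reduced costs: (13.0, 6.0)
  x^k = (0.0, 0.0), subgradient = b - a^T x = 10.0
  y^{k+1} = 0.0 + 0.05*10.0 = 0.5
Step 2: y^k = 0.5, reduced costs: (10.5, 4.5)
  x^k = (0.0, 0.0), subgradient = b - a^T x = 10.0
  y^{k+1} = 0.5 + 0.05*10.0 = 1.0
Step 3: y^k = 1.0, reduced costs: (8.0, 3.0)
  x^k = (0.0, 0.0), subgradient = b - a^T x = 10.0
  y^{k+1} = 1.0 + 0.05*10.0 = 1.5
Dual objective at y_3 = 1.5: reduced costs (5.5, 1.5), box minimizer x = (0.0, 0.0)
g(y_3) = b*y + (c1 - a1*y)*x1 + (c2 - a2*y)*x2 = 10*1.5 + 5.5*0.0 + 1.5*0.0 = 15.0 + 0.0 + 0.0 = 15.0


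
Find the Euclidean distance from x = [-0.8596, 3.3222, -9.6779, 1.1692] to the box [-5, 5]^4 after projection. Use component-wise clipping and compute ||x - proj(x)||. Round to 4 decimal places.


Project each component onto [-5, 5].
clip(-0.8596) = -0.8596, clip(3.3222) = 3.3222, clip(-9.6779) = -5.0, clip(1.1692) = 1.1692
Projection = [-0.8596, 3.3222, -5.0, 1.1692]
Squared diffs: [0.0, 0.0, 21.8827, 0.0]
Distance = sqrt(21.8827) = 4.6779


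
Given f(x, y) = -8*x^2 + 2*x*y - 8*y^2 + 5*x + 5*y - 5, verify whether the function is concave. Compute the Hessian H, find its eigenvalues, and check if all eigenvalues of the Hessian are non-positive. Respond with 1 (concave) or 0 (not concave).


The Hessian of f(x,y) = -8*x^2 + 2*x*y - 8*y^2 + 5*x + 5*y - 5 is:
H = [[-16, 2], [2, -16]]
Trace = -16 - 16 = -32
Determinant = -16*-16 - (2)^2 = 252
Discriminant = (-32)^2 - 4*252 = 16.0
Eigenvalues: lambda_1 = -18.0, lambda_2 = -14.0
The function is concave.

1


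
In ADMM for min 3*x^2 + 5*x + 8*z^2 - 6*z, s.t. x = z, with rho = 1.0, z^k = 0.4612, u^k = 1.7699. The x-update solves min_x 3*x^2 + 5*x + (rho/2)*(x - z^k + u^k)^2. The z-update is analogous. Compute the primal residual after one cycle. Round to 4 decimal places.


ADMM iteration with rho = 1.0, z^k = 0.4612, u^k = 1.7699
Step 1: x-update.
Minimize 3*x^2 + 5*x + (1.0/2)*(x - 0.4612 + 1.7699)^2
FOC: (2*3 + 1.0)*x = -5 + 1.0*(0.4612 - 1.7699)
x^{k+1} = -0.9012
Step 2: z-update.
Minimize 8*z^2 - 6*z + (1.0/2)*(-0.9012 - z + 1.7699)^2
FOC: (2*8 + 1.0)*z = 6 + 1.0*(-0.9012 + 1.7699)
z^{k+1} = 0.404
Step 3: u-update.
u^{k+1} = 1.7699 - 0.9012 - 0.404 = 0.4646
Step 4: Primal residual = |-0.9012 - 0.404| = 1.3053


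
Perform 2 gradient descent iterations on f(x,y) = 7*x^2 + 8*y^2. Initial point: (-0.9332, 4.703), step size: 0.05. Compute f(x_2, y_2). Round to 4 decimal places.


Gradient descent on f(x,y) = 7*x^2 + 8*y^2.
Starting point: (-0.9332, 4.703), alpha = 0.05
Step 1: grad_x = 2*7*-0.9332 = -13.0648, grad_y = 2*8*4.703 = 75.248
  x_1 = -0.9332 - 0.05*-13.0648 = -0.28
  y_1 = 4.703 - 0.05*75.248 = 0.9406
Step 2: grad_x = 2*7*-0.28 = -3.9194, grad_y = 2*8*0.9406 = 15.0496
  x_2 = -0.28 - 0.05*-3.9194 = -0.084
  y_2 = 0.9406 - 0.05*15.0496 = 0.1881
f(-0.084, 0.1881) = 7*(-0.084)^2 + 8*0.1881^2 = 0.3325
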